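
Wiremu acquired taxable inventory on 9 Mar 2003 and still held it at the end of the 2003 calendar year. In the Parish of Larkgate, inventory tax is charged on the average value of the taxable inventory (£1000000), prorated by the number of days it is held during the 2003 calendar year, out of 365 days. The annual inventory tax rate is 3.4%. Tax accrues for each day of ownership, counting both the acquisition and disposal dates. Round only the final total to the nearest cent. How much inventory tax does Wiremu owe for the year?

£27758.90

Days held (9 Mar – 31 Dec 2003): 298 out of 365
Tax = £1000000 × 3.4% × 298/365 = £27758.9041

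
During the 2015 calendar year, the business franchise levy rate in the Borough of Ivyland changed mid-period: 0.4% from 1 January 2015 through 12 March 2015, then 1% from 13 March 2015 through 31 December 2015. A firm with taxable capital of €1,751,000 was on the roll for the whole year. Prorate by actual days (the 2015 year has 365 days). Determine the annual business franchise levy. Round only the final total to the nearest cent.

€15,466.37

1 January – 12 March 2015: 71 days at 0.4% → €1,751,000 × 0.4% × 71/365 = €1,362.4219
13 March – 31 December 2015: 294 days at 1% → €1,751,000 × 1% × 294/365 = €14,103.9452
Total = €15,466.3671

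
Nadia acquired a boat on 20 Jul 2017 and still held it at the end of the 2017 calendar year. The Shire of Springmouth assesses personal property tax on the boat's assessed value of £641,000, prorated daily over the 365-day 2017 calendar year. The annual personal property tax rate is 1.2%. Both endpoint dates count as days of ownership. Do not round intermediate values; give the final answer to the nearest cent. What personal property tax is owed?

£3,477.21

Days held (20 Jul – 31 Dec 2017): 165 out of 365
Tax = £641,000 × 1.2% × 165/365 = £3,477.2055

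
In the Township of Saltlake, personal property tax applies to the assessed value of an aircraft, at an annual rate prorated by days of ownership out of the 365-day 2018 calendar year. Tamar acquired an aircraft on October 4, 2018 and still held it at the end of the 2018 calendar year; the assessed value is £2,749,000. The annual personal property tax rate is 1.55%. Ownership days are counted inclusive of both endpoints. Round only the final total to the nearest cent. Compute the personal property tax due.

£10,389.71

Days held (October 4 – December 31, 2018): 89 out of 365
Tax = £2,749,000 × 1.55% × 89/365 = £10,389.7137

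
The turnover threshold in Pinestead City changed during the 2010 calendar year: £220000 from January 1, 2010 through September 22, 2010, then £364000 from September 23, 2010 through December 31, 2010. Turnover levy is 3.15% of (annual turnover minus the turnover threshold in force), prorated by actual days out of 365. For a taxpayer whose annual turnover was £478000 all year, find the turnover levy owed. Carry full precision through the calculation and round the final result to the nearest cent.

£6884.26

January 1 – September 22, 2010: 265 days, exemption £220000 → (£478000 − £220000) × 3.15% × 265/365 = £5900.4247
September 23 – December 31, 2010: 100 days, exemption £364000 → (£478000 − £364000) × 3.15% × 100/365 = £983.8356
Total = £6884.2603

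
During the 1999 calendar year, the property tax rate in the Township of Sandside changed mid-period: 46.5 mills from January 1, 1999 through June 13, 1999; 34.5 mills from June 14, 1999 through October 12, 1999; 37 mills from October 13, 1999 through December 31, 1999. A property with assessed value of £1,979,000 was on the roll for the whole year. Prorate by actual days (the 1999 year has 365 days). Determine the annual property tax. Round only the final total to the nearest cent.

£80,030.22

January 1 – June 13, 1999: 164 days at 46.5 mills → £1,979,000 × 4.65% × 164/365 = £41,347.5452
June 14 – October 12, 1999: 121 days at 34.5 mills → £1,979,000 × 3.45% × 121/365 = £22,633.7959
October 13 – December 31, 1999: 80 days at 37 mills → £1,979,000 × 3.7% × 80/365 = £16,048.8767
Total = £80,030.2178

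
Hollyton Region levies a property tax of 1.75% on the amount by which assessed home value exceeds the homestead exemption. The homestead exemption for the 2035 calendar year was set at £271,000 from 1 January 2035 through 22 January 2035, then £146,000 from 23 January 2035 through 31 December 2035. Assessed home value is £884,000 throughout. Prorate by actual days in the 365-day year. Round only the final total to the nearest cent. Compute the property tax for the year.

£12,783.15

1 January – 22 January 2035: 22 days, exemption £271,000 → (£884,000 − £271,000) × 1.75% × 22/365 = £646.5890
23 January – 31 December 2035: 343 days, exemption £146,000 → (£884,000 − £146,000) × 1.75% × 343/365 = £12,136.5616
Total = £12,783.1507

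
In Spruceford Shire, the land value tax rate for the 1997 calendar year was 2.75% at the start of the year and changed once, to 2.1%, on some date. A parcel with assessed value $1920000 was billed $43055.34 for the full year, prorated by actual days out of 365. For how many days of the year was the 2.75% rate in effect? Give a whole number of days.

Let d = days at the first rate; then 365 − d days at the second rate.
$1920000 × [2.75%·d + 2.1%·(365−d)] / 365 = $43055.34
Solving gives d = 80, so the new rate took effect on March 22, 1997.

80 days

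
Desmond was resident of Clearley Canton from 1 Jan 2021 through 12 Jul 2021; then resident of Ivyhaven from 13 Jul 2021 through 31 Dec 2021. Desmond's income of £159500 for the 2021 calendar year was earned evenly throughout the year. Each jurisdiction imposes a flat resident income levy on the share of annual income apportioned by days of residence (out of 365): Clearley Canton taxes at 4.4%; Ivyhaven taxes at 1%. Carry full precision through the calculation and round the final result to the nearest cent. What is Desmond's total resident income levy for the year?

£4462.50

Clearley Canton, 1 Jan – 12 Jul 2021: 193 days → £159500 × 4.4% × 193/365 = £3710.8877
Ivyhaven, 13 Jul – 31 Dec 2021: 172 days → £159500 × 1% × 172/365 = £751.6164
Total = £4462.5041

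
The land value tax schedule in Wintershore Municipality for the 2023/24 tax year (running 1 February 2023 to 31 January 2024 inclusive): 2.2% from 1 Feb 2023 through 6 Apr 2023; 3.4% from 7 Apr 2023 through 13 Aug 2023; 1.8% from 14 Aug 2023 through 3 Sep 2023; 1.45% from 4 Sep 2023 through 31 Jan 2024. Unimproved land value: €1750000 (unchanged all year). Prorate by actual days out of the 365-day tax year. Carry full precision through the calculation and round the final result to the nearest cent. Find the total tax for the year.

1 Feb – 6 Apr 2023: 65 days at 2.2% → €1750000 × 2.2% × 65/365 = €6856.1644
7 Apr – 13 Aug 2023: 129 days at 3.4% → €1750000 × 3.4% × 129/365 = €21028.7671
14 Aug – 3 Sep 2023: 21 days at 1.8% → €1750000 × 1.8% × 21/365 = €1812.3288
4 Sep 2023 – 31 Jan 2024: 150 days at 1.45% → €1750000 × 1.45% × 150/365 = €10428.0822
Total = €40125.3425

€40125.34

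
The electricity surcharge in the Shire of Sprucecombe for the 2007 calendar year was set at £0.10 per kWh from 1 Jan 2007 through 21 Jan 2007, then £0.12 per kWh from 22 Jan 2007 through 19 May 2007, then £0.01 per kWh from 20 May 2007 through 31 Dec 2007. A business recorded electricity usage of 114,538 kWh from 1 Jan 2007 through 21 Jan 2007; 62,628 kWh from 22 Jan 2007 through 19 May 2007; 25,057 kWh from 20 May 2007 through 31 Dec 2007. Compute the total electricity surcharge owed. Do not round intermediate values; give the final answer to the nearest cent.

£19,219.73

1 Jan – 21 Jan 2007: 114,538 kWh at £0.10/kWh → £11,453.80
22 Jan – 19 May 2007: 62,628 kWh at £0.12/kWh → £7,515.36
20 May – 31 Dec 2007: 25,057 kWh at £0.01/kWh → £250.57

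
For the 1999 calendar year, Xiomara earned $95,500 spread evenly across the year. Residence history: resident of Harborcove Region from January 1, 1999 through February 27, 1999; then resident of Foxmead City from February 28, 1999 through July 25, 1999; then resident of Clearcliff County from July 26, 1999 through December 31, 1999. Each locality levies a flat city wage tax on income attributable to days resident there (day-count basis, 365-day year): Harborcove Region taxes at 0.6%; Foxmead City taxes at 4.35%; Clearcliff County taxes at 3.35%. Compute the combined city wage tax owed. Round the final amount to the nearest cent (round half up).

$3,169.16

Harborcove Region, January 1 – February 27, 1999: 58 days → $95,500 × 0.6% × 58/365 = $91.0521
Foxmead City, February 28 – July 25, 1999: 148 days → $95,500 × 4.35% × 148/365 = $1,684.4630
Clearcliff County, July 26 – December 31, 1999: 159 days → $95,500 × 3.35% × 159/365 = $1,393.6459
Total = $3,169.1610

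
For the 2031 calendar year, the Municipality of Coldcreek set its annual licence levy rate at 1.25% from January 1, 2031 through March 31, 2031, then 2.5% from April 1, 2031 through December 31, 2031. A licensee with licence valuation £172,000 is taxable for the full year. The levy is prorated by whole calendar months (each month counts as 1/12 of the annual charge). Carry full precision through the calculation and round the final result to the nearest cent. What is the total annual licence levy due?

£3,762.50

January 1 – March 31, 2031: 3 months at 1.25% → £172,000 × 1.25% × 3/12 = £537.5000
April 1 – December 31, 2031: 9 months at 2.5% → £172,000 × 2.5% × 9/12 = £3,225.0000
Total = £3,762.5000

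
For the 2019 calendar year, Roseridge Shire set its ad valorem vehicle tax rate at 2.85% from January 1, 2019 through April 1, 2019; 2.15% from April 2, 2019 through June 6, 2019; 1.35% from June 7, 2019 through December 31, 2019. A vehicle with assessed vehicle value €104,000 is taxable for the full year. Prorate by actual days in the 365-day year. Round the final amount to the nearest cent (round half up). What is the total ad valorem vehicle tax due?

January 1 – April 1, 2019: 91 days at 2.85% → €104,000 × 2.85% × 91/365 = €738.9699
April 2 – June 6, 2019: 66 days at 2.15% → €104,000 × 2.15% × 66/365 = €404.3178
June 7 – December 31, 2019: 208 days at 1.35% → €104,000 × 1.35% × 208/365 = €800.0877
Total = €1,943.3753

€1,943.38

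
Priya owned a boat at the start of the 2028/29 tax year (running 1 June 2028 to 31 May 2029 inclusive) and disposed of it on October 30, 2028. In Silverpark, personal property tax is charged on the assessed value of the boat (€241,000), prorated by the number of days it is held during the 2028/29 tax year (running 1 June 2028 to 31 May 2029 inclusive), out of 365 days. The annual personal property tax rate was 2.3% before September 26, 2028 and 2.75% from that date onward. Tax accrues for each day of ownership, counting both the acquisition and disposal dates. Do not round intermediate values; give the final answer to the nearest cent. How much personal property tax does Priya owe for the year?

€2,412.31

June 1 – September 25, 2028: 117 days at 2.3% → €241,000 × 2.3% × 117/365 = €1,776.7973
September 26 – October 30, 2028: 35 days at 2.75% → €241,000 × 2.75% × 35/365 = €635.5137
Total = €2,412.3110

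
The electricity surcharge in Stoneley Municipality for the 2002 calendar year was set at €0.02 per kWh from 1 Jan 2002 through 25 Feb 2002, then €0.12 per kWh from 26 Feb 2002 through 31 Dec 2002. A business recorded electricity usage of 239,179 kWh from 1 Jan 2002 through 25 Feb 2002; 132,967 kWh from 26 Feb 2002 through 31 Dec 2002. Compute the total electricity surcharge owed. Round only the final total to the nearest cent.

€20739.62

1 Jan – 25 Feb 2002: 239,179 kWh at €0.02/kWh → €4783.58
26 Feb – 31 Dec 2002: 132,967 kWh at €0.12/kWh → €15956.04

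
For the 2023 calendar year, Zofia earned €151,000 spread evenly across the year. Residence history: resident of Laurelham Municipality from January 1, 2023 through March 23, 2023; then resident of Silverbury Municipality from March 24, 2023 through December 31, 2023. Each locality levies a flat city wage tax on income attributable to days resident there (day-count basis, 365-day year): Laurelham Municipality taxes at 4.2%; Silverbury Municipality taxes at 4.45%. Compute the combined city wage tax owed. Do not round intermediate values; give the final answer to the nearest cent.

Laurelham Municipality, January 1 – March 23, 2023: 82 days → €151,000 × 4.2% × 82/365 = €1,424.7781
Silverbury Municipality, March 24 – December 31, 2023: 283 days → €151,000 × 4.45% × 283/365 = €5,209.9137
Total = €6,634.6918

€6,634.69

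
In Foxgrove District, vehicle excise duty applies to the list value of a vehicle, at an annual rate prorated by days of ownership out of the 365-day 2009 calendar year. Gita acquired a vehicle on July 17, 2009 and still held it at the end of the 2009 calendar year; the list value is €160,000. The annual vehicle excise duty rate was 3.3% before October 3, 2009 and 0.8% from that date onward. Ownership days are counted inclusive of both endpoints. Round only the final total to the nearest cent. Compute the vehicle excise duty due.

July 17 – October 2, 2009: 78 days at 3.3% → €160,000 × 3.3% × 78/365 = €1,128.3288
October 3 – December 31, 2009: 90 days at 0.8% → €160,000 × 0.8% × 90/365 = €315.6164
Total = €1,443.9452

€1,443.95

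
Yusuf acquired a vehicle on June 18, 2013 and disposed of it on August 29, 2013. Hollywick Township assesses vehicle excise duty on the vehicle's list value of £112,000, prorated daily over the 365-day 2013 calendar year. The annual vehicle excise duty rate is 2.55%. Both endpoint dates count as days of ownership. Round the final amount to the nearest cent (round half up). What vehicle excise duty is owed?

£571.20

Days held (June 18 – August 29, 2013): 73 out of 365
Tax = £112,000 × 2.55% × 73/365 = £571.2000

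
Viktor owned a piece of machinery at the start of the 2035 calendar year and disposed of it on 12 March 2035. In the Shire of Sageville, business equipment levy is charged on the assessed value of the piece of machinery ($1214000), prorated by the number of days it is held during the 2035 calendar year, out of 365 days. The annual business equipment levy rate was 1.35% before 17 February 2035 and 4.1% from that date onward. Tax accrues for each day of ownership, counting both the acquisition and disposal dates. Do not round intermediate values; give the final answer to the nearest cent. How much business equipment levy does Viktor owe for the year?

$5383.18

1 January – 16 February 2035: 47 days at 1.35% → $1214000 × 1.35% × 47/365 = $2110.3644
17 February – 12 March 2035: 24 days at 4.1% → $1214000 × 4.1% × 24/365 = $3272.8110
Total = $5383.1753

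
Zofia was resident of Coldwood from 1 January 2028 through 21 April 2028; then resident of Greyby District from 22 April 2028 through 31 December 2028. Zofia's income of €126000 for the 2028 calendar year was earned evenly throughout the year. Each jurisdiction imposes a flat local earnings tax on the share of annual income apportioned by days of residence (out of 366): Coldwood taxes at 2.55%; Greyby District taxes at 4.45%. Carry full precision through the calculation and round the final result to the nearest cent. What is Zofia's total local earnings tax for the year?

€4874.41

Coldwood, 1 January – 21 April 2028: 112 days → €126000 × 2.55% × 112/366 = €983.2131
Greyby District, 22 April – 31 December 2028: 254 days → €126000 × 4.45% × 254/366 = €3891.1967
Total = €4874.4098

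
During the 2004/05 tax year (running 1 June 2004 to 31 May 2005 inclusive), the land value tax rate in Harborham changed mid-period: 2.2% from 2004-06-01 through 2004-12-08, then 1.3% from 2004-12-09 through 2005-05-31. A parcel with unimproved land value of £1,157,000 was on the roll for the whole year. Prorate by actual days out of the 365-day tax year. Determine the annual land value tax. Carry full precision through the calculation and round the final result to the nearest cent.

2004-06-01 to 2004-12-08: 191 days at 2.2% → £1,157,000 × 2.2% × 191/365 = £13,319.7644
2004-12-09 to 2005-05-31: 174 days at 1.3% → £1,157,000 × 1.3% × 174/365 = £7,170.2301
Total = £20,489.9945

£20,489.99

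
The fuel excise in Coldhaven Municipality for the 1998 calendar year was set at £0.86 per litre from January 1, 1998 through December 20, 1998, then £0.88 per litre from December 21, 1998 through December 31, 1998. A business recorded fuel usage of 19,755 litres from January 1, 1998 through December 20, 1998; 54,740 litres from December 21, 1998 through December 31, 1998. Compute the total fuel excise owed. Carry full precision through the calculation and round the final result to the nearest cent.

£65,160.50

January 1 – December 20, 1998: 19,755 litres at £0.86/litre → £16,989.30
December 21 – December 31, 1998: 54,740 litres at £0.88/litre → £48,171.20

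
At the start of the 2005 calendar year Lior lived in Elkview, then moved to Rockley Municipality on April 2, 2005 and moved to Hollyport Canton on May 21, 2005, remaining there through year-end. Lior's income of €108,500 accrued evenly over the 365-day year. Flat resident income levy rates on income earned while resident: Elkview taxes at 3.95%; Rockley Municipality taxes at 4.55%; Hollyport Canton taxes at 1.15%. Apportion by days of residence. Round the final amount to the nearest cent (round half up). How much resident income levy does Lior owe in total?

€2,500.40

Elkview, January 1 – April 1, 2005: 91 days → €108,500 × 3.95% × 91/365 = €1,068.5021
Rockley Municipality, April 2 – May 20, 2005: 49 days → €108,500 × 4.55% × 49/365 = €662.7418
Hollyport Canton, May 21 – December 31, 2005: 225 days → €108,500 × 1.15% × 225/365 = €769.1610
Total = €2,500.4048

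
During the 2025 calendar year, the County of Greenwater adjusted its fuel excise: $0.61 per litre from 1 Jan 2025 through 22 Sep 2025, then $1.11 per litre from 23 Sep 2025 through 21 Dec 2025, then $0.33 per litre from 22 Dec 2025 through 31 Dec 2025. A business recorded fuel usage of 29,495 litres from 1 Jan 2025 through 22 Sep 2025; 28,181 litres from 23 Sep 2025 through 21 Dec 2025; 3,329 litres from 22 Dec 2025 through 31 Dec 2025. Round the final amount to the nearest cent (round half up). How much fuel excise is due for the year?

1 Jan – 22 Sep 2025: 29,495 litres at $0.61/litre → $17991.95
23 Sep – 21 Dec 2025: 28,181 litres at $1.11/litre → $31280.91
22 Dec – 31 Dec 2025: 3,329 litres at $0.33/litre → $1098.57

$50371.43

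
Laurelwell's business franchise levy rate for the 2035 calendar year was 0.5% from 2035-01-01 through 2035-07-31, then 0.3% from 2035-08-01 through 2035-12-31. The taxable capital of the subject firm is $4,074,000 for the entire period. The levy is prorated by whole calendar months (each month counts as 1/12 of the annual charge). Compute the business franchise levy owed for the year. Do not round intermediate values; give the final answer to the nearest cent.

2035-01-01 to 2035-07-31: 7 months at 0.5% → $4,074,000 × 0.5% × 7/12 = $11,882.5000
2035-08-01 to 2035-12-31: 5 months at 0.3% → $4,074,000 × 0.3% × 5/12 = $5,092.5000
Total = $16,975.0000

$16,975.00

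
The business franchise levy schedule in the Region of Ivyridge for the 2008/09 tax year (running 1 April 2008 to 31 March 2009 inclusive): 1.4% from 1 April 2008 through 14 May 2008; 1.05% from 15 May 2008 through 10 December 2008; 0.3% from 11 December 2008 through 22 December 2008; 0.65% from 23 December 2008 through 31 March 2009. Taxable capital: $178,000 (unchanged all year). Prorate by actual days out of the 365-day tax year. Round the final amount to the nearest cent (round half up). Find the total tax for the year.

1 April – 14 May 2008: 44 days at 1.4% → $178,000 × 1.4% × 44/365 = $300.4055
15 May – 10 December 2008: 210 days at 1.05% → $178,000 × 1.05% × 210/365 = $1,075.3151
11 December – 22 December 2008: 12 days at 0.3% → $178,000 × 0.3% × 12/365 = $17.5562
23 December 2008 – 31 March 2009: 99 days at 0.65% → $178,000 × 0.65% × 99/365 = $313.8164
Total = $1,707.0932

$1,707.09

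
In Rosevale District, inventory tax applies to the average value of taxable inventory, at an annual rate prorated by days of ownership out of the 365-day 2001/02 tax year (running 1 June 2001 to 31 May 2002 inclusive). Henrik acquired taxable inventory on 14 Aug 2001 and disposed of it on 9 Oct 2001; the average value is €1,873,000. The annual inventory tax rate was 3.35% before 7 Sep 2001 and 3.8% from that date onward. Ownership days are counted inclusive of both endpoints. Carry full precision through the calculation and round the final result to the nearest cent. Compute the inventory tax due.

14 Aug – 6 Sep 2001: 24 days at 3.35% → €1,873,000 × 3.35% × 24/365 = €4,125.7315
7 Sep – 9 Oct 2001: 33 days at 3.8% → €1,873,000 × 3.8% × 33/365 = €6,434.9096
Total = €10,560.6411

€10,560.64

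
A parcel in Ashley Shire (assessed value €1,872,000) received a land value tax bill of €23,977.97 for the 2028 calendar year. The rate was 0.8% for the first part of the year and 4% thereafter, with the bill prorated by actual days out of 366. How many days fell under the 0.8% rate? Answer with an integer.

311 days

Let d = days at the first rate; then 366 − d days at the second rate.
€1,872,000 × [0.8%·d + 4%·(366−d)] / 366 = €23,977.97
Solving gives d = 311, so the new rate took effect on 7 Nov 2028.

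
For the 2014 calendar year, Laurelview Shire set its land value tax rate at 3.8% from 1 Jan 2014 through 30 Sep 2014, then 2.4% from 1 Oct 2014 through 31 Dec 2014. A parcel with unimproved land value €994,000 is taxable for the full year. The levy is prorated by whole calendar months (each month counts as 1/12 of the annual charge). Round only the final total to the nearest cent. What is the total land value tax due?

1 Jan – 30 Sep 2014: 9 months at 3.8% → €994,000 × 3.8% × 9/12 = €28,329.0000
1 Oct – 31 Dec 2014: 3 months at 2.4% → €994,000 × 2.4% × 3/12 = €5,964.0000
Total = €34,293.0000

€34,293.00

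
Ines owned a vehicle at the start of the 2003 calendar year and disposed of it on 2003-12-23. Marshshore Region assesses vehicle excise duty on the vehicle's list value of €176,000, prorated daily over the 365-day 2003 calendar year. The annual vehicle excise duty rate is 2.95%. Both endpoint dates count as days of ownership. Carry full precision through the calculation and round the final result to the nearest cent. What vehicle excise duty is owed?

Days held (2003-01-01 to 2003-12-23): 357 out of 365
Tax = €176,000 × 2.95% × 357/365 = €5,078.2027

€5,078.20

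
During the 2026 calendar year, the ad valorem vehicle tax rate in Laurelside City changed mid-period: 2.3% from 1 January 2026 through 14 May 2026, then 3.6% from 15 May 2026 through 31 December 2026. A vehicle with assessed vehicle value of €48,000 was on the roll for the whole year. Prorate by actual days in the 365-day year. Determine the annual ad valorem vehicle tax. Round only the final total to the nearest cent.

€1,498.92

1 January – 14 May 2026: 134 days at 2.3% → €48,000 × 2.3% × 134/365 = €405.3041
15 May – 31 December 2026: 231 days at 3.6% → €48,000 × 3.6% × 231/365 = €1,093.6110
Total = €1,498.9151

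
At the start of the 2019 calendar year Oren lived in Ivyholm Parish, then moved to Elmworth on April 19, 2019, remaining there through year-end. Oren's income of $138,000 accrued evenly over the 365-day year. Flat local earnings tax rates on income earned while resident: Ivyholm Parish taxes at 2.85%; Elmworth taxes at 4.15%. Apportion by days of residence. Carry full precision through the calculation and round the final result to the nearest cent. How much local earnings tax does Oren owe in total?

Ivyholm Parish, January 1 – April 18, 2019: 108 days → $138,000 × 2.85% × 108/365 = $1,163.7370
Elmworth, April 19 – December 31, 2019: 257 days → $138,000 × 4.15% × 257/365 = $4,032.4356
Total = $5,196.1726

$5,196.17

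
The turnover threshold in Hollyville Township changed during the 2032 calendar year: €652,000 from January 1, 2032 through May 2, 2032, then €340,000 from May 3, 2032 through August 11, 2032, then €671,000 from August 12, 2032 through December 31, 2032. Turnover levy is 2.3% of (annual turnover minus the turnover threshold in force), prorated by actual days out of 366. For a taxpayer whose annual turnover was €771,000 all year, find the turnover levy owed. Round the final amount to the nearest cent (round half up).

January 1 – May 2, 2032: 123 days, exemption €652,000 → (€771,000 − €652,000) × 2.3% × 123/366 = €919.8115
May 3 – August 11, 2032: 101 days, exemption €340,000 → (€771,000 − €340,000) × 2.3% × 101/366 = €2,735.5546
August 12 – December 31, 2032: 142 days, exemption €671,000 → (€771,000 − €671,000) × 2.3% × 142/366 = €892.3497
Total = €4,547.7158

€4,547.72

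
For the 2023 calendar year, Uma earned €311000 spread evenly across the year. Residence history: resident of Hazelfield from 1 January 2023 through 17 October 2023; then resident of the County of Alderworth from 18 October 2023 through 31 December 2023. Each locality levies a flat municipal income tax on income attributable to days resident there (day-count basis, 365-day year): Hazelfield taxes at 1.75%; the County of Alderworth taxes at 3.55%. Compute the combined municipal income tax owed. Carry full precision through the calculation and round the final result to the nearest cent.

€6592.77

Hazelfield, 1 January – 17 October 2023: 290 days → €311000 × 1.75% × 290/365 = €4324.1781
The County of Alderworth, 18 October – 31 December 2023: 75 days → €311000 × 3.55% × 75/365 = €2268.5959
Total = €6592.7740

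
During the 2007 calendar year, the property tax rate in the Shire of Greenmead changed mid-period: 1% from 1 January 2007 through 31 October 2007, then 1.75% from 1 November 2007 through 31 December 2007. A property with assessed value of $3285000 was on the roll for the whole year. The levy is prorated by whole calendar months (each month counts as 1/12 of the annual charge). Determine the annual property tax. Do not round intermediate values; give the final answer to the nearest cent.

1 January – 31 October 2007: 10 months at 1% → $3285000 × 1% × 10/12 = $27375.0000
1 November – 31 December 2007: 2 months at 1.75% → $3285000 × 1.75% × 2/12 = $9581.2500
Total = $36956.2500

$36956.25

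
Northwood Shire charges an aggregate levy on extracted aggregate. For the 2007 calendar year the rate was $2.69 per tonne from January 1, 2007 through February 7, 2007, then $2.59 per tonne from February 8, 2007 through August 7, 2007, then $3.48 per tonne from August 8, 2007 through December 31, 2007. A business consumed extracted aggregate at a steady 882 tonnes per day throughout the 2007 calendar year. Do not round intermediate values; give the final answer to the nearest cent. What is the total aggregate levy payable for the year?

January 1 – February 7, 2007: 38 days × 882 tonnes/day = 33,516 tonnes at $2.69/tonne → $90,158.04
February 8 – August 7, 2007: 181 days × 882 tonnes/day = 159,642 tonnes at $2.59/tonne → $413,472.78
August 8 – December 31, 2007: 146 days × 882 tonnes/day = 128,772 tonnes at $3.48/tonne → $448,126.56

$951,757.38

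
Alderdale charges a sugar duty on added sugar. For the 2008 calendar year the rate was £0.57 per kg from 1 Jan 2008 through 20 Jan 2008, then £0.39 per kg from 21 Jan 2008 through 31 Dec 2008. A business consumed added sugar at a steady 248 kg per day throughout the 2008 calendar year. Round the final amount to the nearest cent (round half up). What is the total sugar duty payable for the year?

£36,292.32

1 Jan – 20 Jan 2008: 20 days × 248 kg/day = 4,960 kg at £0.57/kg → £2,827.20
21 Jan – 31 Dec 2008: 346 days × 248 kg/day = 85,808 kg at £0.39/kg → £33,465.12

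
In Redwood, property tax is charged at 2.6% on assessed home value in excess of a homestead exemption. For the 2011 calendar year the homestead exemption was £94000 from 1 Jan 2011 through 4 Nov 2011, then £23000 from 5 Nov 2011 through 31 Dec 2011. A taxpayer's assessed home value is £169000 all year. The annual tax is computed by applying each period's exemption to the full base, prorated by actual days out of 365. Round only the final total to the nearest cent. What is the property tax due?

1 Jan – 4 Nov 2011: 308 days, exemption £94000 → (£169000 − £94000) × 2.6% × 308/365 = £1645.4795
5 Nov – 31 Dec 2011: 57 days, exemption £23000 → (£169000 − £23000) × 2.6% × 57/365 = £592.8000
Total = £2238.2795

£2238.28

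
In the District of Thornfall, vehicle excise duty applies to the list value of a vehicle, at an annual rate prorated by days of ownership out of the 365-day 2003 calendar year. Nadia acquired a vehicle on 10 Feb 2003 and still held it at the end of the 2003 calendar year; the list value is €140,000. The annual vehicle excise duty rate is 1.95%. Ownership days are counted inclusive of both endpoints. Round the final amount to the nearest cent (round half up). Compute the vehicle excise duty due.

€2,430.82

Days held (10 Feb – 31 Dec 2003): 325 out of 365
Tax = €140,000 × 1.95% × 325/365 = €2,430.8219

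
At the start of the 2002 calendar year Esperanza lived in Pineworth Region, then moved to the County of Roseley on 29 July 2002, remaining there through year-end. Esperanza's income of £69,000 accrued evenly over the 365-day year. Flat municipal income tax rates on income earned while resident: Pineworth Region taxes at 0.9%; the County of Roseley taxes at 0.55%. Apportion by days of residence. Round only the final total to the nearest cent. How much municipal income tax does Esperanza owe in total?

£517.78

Pineworth Region, 1 January – 28 July 2002: 209 days → £69,000 × 0.9% × 209/365 = £355.5863
The County of Roseley, 29 July – 31 December 2002: 156 days → £69,000 × 0.55% × 156/365 = £162.1973
Total = £517.7836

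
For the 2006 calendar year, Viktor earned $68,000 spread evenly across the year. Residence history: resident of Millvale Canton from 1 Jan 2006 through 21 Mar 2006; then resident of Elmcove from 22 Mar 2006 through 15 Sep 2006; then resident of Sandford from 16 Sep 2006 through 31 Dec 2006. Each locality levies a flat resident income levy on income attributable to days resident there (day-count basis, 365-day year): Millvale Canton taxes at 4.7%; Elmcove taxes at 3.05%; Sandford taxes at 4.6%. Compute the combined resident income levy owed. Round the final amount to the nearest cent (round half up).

Millvale Canton, 1 Jan – 21 Mar 2006: 80 days → $68,000 × 4.7% × 80/365 = $700.4932
Elmcove, 22 Mar – 15 Sep 2006: 178 days → $68,000 × 3.05% × 178/365 = $1,011.4301
Sandford, 16 Sep – 31 Dec 2006: 107 days → $68,000 × 4.6% × 107/365 = $916.9753
Total = $2,628.8986

$2,628.90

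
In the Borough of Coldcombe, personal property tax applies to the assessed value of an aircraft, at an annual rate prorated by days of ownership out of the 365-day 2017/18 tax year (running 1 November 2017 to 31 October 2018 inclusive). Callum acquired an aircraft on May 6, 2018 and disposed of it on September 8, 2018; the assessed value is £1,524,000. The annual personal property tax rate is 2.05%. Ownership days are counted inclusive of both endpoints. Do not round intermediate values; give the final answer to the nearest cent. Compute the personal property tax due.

Days held (May 6 – September 8, 2018): 126 out of 365
Tax = £1,524,000 × 2.05% × 126/365 = £10,784.9096

£10,784.91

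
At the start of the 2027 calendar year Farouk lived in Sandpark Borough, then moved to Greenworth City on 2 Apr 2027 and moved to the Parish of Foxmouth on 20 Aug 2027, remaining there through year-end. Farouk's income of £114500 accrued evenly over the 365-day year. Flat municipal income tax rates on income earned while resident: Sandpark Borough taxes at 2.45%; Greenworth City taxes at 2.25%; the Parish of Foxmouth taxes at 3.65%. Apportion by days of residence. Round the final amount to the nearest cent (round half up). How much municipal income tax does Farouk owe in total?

£3221.84

Sandpark Borough, 1 Jan – 1 Apr 2027: 91 days → £114500 × 2.45% × 91/365 = £699.3911
Greenworth City, 2 Apr – 19 Aug 2027: 140 days → £114500 × 2.25% × 140/365 = £988.1507
The Parish of Foxmouth, 20 Aug – 31 Dec 2027: 134 days → £114500 × 3.65% × 134/365 = £1534.3000
Total = £3221.8418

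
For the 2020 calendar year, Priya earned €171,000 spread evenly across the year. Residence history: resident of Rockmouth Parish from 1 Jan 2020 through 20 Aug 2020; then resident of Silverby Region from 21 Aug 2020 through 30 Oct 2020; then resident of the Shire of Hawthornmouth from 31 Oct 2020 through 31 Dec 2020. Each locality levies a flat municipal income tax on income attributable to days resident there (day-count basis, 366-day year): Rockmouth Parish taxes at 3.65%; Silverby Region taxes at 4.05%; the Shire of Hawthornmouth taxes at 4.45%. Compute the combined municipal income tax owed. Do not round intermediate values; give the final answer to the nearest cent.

Rockmouth Parish, 1 Jan – 20 Aug 2020: 233 days → €171,000 × 3.65% × 233/366 = €3,973.4139
Silverby Region, 21 Aug – 30 Oct 2020: 71 days → €171,000 × 4.05% × 71/366 = €1,343.4713
The Shire of Hawthornmouth, 31 Oct – 31 Dec 2020: 62 days → €171,000 × 4.45% × 62/366 = €1,289.0410
Total = €6,605.9262

€6,605.93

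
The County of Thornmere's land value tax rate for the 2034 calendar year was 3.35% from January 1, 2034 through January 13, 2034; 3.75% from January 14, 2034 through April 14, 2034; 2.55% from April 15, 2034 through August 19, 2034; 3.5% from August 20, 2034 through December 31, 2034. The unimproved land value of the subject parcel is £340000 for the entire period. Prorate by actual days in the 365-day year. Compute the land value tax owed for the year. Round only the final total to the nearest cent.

£10969.89

January 1 – January 13, 2034: 13 days at 3.35% → £340000 × 3.35% × 13/365 = £405.6712
January 14 – April 14, 2034: 91 days at 3.75% → £340000 × 3.75% × 91/365 = £3178.7671
April 15 – August 19, 2034: 127 days at 2.55% → £340000 × 2.55% × 127/365 = £3016.6849
August 20 – December 31, 2034: 134 days at 3.5% → £340000 × 3.5% × 134/365 = £4368.7671
Total = £10969.8904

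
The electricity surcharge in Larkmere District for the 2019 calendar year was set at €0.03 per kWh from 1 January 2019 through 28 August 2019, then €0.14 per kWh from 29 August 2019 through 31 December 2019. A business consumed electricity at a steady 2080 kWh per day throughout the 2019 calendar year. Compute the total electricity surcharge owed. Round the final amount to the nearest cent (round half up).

€51376.00

1 January – 28 August 2019: 240 days × 2080 kWh/day = 499,200 kWh at €0.03/kWh → €14976.00
29 August – 31 December 2019: 125 days × 2080 kWh/day = 260,000 kWh at €0.14/kWh → €36400.00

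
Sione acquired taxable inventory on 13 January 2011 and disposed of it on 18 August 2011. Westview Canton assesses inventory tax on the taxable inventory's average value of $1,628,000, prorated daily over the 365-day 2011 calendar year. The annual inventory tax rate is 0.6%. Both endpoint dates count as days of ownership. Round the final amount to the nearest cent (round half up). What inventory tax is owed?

$5,834.04

Days held (13 January – 18 August 2011): 218 out of 365
Tax = $1,628,000 × 0.6% × 218/365 = $5,834.0384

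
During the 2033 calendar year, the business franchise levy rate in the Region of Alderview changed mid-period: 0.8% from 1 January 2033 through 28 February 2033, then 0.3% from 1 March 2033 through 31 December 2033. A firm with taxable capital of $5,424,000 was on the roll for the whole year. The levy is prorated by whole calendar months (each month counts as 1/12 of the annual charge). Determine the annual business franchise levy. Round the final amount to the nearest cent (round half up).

1 January – 28 February 2033: 2 months at 0.8% → $5,424,000 × 0.8% × 2/12 = $7,232.0000
1 March – 31 December 2033: 10 months at 0.3% → $5,424,000 × 0.3% × 10/12 = $13,560.0000
Total = $20,792.0000

$20,792.00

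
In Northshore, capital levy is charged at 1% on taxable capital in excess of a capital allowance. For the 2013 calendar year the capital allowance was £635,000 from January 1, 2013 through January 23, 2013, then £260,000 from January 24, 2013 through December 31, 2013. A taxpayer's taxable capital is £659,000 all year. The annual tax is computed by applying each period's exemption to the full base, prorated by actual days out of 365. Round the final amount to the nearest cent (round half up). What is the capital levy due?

January 1 – January 23, 2013: 23 days, exemption £635,000 → (£659,000 − £635,000) × 1% × 23/365 = £15.1233
January 24 – December 31, 2013: 342 days, exemption £260,000 → (£659,000 − £260,000) × 1% × 342/365 = £3,738.5753
Total = £3,753.6986

£3,753.70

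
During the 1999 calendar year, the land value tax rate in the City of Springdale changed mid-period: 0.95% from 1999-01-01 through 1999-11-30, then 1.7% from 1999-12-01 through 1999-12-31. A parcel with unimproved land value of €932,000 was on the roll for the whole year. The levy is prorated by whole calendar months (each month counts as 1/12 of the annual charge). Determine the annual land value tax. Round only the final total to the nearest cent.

€9,436.50

1999-01-01 to 1999-11-30: 11 months at 0.95% → €932,000 × 0.95% × 11/12 = €8,116.1667
1999-12-01 to 1999-12-31: 1 month at 1.7% → €932,000 × 1.7% × 1/12 = €1,320.3333
Total = €9,436.5000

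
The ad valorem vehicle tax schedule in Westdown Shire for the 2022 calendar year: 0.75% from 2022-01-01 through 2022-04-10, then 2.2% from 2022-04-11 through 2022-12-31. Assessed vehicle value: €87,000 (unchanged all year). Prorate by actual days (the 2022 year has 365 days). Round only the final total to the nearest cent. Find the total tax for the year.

€1,568.38

2022-01-01 to 2022-04-10: 100 days at 0.75% → €87,000 × 0.75% × 100/365 = €178.7671
2022-04-11 to 2022-12-31: 265 days at 2.2% → €87,000 × 2.2% × 265/365 = €1,389.6164
Total = €1,568.3836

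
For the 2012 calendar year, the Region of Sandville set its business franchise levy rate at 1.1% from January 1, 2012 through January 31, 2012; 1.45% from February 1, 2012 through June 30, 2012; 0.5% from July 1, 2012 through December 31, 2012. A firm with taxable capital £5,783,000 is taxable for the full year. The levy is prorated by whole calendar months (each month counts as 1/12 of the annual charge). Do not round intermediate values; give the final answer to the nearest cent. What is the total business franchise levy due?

£54,697.54

January 1 – January 31, 2012: 1 month at 1.1% → £5,783,000 × 1.1% × 1/12 = £5,301.0833
February 1 – June 30, 2012: 5 months at 1.45% → £5,783,000 × 1.45% × 5/12 = £34,938.9583
July 1 – December 31, 2012: 6 months at 0.5% → £5,783,000 × 0.5% × 6/12 = £14,457.5000
Total = £54,697.5417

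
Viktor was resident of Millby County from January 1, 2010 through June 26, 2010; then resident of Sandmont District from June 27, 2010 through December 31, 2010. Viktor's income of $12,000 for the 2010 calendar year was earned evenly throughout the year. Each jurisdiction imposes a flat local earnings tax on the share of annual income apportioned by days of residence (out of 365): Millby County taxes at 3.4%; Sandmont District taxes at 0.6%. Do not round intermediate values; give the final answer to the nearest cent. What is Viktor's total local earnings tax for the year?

Millby County, January 1 – June 26, 2010: 177 days → $12,000 × 3.4% × 177/365 = $197.8521
Sandmont District, June 27 – December 31, 2010: 188 days → $12,000 × 0.6% × 188/365 = $37.0849
Total = $234.9370

$234.94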